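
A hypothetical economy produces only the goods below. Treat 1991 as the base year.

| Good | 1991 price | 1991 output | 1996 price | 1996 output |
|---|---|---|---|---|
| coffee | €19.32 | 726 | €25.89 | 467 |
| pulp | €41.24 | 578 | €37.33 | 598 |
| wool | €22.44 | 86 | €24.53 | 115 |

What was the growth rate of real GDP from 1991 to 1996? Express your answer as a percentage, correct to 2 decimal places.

Real GDP 1991 = Nominal GDP 1991 = 19.32·726 + 41.24·578 + 22.44·86 = 39792.88.
Real GDP 1996 (at 1991 prices) = 19.32·467 + 41.24·598 + 22.44·115 = 36264.56.
Real growth = 36264.56/39792.88 − 1 = -0.0887.

-8.87%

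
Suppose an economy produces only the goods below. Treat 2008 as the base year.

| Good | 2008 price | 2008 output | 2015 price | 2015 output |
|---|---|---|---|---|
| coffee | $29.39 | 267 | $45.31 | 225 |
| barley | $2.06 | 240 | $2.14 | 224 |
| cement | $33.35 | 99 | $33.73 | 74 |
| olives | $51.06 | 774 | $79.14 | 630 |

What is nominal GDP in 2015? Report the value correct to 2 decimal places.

$63028.33

Nominal GDP 2015 = Σ (p_2015 × q_2015) = 45.31·225 + 2.14·224 + 33.73·74 + 79.14·630 = 63028.33.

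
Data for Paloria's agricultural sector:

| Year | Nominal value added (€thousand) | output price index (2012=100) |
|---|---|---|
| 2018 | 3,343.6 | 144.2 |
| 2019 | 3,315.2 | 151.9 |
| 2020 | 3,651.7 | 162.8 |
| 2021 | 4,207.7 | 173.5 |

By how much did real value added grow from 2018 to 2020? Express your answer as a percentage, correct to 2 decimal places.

-3.26%

Real value added 2018 = 3343.6/1.442 = 2318.72.
Real value added 2020 = 3651.7/1.628 = 2243.06.
Change = 2243.06/2318.72 − 1 = -0.0326.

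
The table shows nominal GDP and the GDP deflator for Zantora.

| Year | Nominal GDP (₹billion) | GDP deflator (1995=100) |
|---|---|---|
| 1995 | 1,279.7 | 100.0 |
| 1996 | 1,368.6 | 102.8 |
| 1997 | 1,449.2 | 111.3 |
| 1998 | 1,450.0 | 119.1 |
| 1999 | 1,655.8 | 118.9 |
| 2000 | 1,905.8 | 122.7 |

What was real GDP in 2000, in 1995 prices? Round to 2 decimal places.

₹1,553.22 billion

Real GDP 2000 = 1905.8 / 1.227 = 1553.22.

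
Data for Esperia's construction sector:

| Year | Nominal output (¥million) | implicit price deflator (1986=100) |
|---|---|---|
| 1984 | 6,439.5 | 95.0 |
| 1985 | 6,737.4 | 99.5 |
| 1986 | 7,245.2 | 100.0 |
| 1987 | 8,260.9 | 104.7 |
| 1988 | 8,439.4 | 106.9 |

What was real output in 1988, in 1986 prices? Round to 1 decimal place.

Real output 1988 = 8439.4 / 1.069 = 7894.67.

¥7,894.7 million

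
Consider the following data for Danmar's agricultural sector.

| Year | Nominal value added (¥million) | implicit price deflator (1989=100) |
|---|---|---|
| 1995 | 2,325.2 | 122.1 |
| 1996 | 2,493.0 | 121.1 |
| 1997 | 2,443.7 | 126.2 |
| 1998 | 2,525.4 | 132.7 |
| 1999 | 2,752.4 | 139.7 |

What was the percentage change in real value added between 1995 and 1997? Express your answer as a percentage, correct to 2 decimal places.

Real value added 1995 = 2325.2/1.221 = 1904.34.
Real value added 1997 = 2443.7/1.262 = 1936.37.
Change = 1936.37/1904.34 − 1 = 0.0168.

1.68%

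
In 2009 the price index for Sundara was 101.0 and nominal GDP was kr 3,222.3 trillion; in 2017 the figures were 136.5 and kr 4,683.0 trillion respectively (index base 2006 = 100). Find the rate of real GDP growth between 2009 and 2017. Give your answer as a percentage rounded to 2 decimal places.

Deflate each year: 2009 → 3222.3/1.010 = 3190.40; 2017 → 4683.0/1.365 = 3430.77.
So real GDP changed by 3430.77/3190.40 − 1 = 0.0753, i.e. 7.53%.

7.53%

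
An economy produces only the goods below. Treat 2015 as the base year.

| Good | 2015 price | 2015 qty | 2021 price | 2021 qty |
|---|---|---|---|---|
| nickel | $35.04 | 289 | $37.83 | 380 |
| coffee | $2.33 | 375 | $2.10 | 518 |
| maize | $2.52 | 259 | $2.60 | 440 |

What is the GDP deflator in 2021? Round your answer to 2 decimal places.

106.25

Nominal GDP 2021 = 37.83·380 + 2.10·518 + 2.60·440 = 16607.20.
Real GDP 2021 (at 2015 prices) = 35.04·380 + 2.33·518 + 2.52·440 = 15630.94.
Deflator = Nominal/Real × 100 = 16607.20/15630.94 × 100 = 106.246.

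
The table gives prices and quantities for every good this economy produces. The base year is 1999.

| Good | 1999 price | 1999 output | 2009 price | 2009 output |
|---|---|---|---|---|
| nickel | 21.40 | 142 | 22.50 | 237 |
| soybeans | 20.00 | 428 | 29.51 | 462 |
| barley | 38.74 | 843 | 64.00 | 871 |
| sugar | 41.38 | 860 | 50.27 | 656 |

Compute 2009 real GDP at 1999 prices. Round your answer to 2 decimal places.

75199.62

Real GDP 2009 = Σ (p_1999 × q_2009) = 21.40·237 + 20.00·462 + 38.74·871 + 41.38·656 = 75199.62.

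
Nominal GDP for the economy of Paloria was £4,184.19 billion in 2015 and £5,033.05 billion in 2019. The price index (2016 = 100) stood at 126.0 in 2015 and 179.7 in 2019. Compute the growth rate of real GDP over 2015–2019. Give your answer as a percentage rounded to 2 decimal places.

-15.66%

Real GDP 2015 = 4184.19 / 1.260 = 3320.79.
Real GDP 2019 = 5033.05 / 1.797 = 2800.81.
Real growth = 2800.81 / 3320.79 − 1 = -0.1566.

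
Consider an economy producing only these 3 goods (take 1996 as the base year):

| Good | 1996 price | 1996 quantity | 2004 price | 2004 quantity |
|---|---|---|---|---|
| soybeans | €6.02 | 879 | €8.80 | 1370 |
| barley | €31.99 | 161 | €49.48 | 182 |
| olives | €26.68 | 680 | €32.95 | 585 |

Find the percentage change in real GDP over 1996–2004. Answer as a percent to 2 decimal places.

Real GDP 1996 = Nominal GDP 1996 = 6.02·879 + 31.99·161 + 26.68·680 = 28584.37.
Real GDP 2004 (at 1996 prices) = 6.02·1370 + 31.99·182 + 26.68·585 = 29677.38.
Real growth = 29677.38/28584.37 − 1 = 0.0382.

3.82%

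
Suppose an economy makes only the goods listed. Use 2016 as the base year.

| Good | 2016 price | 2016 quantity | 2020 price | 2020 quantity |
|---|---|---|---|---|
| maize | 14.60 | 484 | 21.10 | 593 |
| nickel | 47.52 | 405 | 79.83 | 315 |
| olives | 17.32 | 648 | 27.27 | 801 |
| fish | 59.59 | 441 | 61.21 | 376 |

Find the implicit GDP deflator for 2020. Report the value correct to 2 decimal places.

Nominal GDP 2020 = 21.10·593 + 79.83·315 + 27.27·801 + 61.21·376 = 82516.98.
Real GDP 2020 (at 2016 prices) = 14.60·593 + 47.52·315 + 17.32·801 + 59.59·376 = 59905.76.
Deflator = Nominal/Real × 100 = 82516.98/59905.76 × 100 = 137.745.

137.74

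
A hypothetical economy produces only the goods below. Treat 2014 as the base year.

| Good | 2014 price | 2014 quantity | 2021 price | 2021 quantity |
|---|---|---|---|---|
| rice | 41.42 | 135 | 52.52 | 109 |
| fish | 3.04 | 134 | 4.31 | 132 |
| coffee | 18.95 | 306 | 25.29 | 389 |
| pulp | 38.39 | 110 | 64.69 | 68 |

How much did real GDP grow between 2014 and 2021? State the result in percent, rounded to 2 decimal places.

Real GDP 2014 = Nominal GDP 2014 = 41.42·135 + 3.04·134 + 18.95·306 + 38.39·110 = 16020.66.
Real GDP 2021 (at 2014 prices) = 41.42·109 + 3.04·132 + 18.95·389 + 38.39·68 = 14898.13.
Real growth = 14898.13/16020.66 − 1 = -0.0701.

-7.01%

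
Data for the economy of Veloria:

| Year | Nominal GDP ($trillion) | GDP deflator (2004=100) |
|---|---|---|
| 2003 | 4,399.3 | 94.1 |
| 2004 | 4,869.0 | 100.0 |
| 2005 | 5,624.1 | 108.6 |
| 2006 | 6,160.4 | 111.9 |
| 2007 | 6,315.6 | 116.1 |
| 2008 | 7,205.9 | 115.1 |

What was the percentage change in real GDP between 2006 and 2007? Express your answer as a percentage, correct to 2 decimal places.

-1.19%

Real GDP 2006 = 6160.4/1.119 = 5505.27.
Real GDP 2007 = 6315.6/1.161 = 5439.79.
Change = 5439.79/5505.27 − 1 = -0.0119.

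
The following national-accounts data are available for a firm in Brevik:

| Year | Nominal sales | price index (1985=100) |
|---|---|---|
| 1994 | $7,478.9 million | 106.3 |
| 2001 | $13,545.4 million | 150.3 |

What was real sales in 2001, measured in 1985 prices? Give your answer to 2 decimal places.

$9,012.24 million

Real sales = Nominal / (price index/100) = 13545.4 / 1.503 = 9012.24.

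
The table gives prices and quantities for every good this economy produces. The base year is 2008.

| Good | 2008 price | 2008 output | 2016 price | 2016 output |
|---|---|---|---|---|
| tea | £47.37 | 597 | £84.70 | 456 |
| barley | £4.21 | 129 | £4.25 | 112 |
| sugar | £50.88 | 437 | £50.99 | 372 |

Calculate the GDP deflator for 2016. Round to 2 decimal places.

Nominal GDP 2016 = 84.70·456 + 4.25·112 + 50.99·372 = 58067.48.
Real GDP 2016 (at 2008 prices) = 47.37·456 + 4.21·112 + 50.88·372 = 40999.60.
Deflator = Nominal/Real × 100 = 58067.48/40999.60 × 100 = 141.629.

141.63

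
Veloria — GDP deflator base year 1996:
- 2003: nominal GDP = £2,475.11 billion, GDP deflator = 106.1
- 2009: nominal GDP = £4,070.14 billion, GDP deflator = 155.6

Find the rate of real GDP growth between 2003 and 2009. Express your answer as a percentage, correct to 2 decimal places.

Deflate each year: 2003 → 2475.11/1.061 = 2332.81; 2009 → 4070.14/1.556 = 2615.77.
So real GDP changed by 2615.77/2332.81 − 1 = 0.1213, i.e. 12.13%.

12.13%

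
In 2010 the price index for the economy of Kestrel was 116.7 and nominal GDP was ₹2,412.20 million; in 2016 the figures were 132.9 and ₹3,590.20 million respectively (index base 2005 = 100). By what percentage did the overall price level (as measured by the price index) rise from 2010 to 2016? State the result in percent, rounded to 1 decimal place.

13.9%

Price-level change = 132.9 / 116.7 − 1 = 0.1388.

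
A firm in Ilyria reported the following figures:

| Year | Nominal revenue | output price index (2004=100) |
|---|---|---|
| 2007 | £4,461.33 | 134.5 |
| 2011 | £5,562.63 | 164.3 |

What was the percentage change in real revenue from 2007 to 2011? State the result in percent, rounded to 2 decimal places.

2.07%

Deflate each year: 2007 → 4461.33/1.345 = 3316.97; 2011 → 5562.63/1.643 = 3385.65.
So real revenue changed by 3385.65/3316.97 − 1 = 0.0207, i.e. 2.07%.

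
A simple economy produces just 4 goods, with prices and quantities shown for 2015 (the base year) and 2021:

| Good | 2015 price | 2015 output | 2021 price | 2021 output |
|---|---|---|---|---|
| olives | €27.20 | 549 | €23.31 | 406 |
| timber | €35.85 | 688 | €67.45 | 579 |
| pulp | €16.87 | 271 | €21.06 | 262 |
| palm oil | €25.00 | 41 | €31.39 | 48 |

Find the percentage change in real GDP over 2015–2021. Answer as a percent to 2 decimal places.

Real GDP 2015 = Nominal GDP 2015 = 27.20·549 + 35.85·688 + 16.87·271 + 25.00·41 = 45194.37.
Real GDP 2021 (at 2015 prices) = 27.20·406 + 35.85·579 + 16.87·262 + 25.00·48 = 37420.29.
Real growth = 37420.29/45194.37 − 1 = -0.1720.

-17.20%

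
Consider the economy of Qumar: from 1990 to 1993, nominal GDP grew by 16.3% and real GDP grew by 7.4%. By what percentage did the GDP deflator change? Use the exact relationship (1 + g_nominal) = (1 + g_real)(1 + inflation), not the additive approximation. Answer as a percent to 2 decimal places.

(1 + g_nom) = (1 + g_real)(1 + π), so π = 1.1630 / 1.0740 − 1 = 0.08287.

8.29%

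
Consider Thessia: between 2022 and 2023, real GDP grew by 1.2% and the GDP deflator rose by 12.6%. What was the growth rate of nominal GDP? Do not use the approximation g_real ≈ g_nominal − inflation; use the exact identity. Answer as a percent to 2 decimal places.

(1 + g_nom) = (1 + g_real)(1 + π) = 1.0120 × 1.1260 = 1.13951.

13.95%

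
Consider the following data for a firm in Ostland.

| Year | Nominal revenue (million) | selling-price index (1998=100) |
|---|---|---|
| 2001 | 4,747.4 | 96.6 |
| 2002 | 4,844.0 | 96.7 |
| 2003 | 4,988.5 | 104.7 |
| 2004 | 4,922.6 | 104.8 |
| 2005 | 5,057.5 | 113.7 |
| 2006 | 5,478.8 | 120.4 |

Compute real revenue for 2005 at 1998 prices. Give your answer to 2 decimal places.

Real revenue 2005 = 5057.5 / 1.137 = 4448.11.

4,448.11 million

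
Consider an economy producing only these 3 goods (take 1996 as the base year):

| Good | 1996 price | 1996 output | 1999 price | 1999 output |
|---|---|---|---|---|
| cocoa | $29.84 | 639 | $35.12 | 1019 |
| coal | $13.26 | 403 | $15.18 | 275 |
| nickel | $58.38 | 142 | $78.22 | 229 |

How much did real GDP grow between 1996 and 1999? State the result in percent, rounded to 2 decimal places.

Real GDP 1996 = Nominal GDP 1996 = 29.84·639 + 13.26·403 + 58.38·142 = 32701.50.
Real GDP 1999 (at 1996 prices) = 29.84·1019 + 13.26·275 + 58.38·229 = 47422.48.
Real growth = 47422.48/32701.50 − 1 = 0.4502.

45.02%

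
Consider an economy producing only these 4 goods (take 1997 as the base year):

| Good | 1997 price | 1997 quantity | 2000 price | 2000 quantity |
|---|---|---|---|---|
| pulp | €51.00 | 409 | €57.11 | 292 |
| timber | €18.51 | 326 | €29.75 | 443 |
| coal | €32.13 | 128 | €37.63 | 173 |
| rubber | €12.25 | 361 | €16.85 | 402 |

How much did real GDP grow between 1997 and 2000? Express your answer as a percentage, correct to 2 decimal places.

-5.23%

Real GDP 1997 = Nominal GDP 1997 = 51.00·409 + 18.51·326 + 32.13·128 + 12.25·361 = 35428.15.
Real GDP 2000 (at 1997 prices) = 51.00·292 + 18.51·443 + 32.13·173 + 12.25·402 = 33574.92.
Real growth = 33574.92/35428.15 − 1 = -0.0523.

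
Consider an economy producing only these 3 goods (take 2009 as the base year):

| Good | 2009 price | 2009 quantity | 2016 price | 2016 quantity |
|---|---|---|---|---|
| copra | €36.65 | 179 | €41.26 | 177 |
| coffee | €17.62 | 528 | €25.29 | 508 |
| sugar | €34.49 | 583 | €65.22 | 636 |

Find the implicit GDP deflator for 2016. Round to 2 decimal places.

164.90

Nominal GDP 2016 = 41.26·177 + 25.29·508 + 65.22·636 = 61630.26.
Real GDP 2016 (at 2009 prices) = 36.65·177 + 17.62·508 + 34.49·636 = 37373.65.
Deflator = Nominal/Real × 100 = 61630.26/37373.65 × 100 = 164.903.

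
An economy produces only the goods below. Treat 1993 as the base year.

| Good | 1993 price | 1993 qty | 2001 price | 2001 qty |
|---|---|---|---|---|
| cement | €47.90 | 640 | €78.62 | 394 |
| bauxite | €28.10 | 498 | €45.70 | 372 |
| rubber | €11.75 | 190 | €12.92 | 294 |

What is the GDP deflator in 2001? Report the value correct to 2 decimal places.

157.95

Nominal GDP 2001 = 78.62·394 + 45.70·372 + 12.92·294 = 51775.16.
Real GDP 2001 (at 1993 prices) = 47.90·394 + 28.10·372 + 11.75·294 = 32780.30.
Deflator = Nominal/Real × 100 = 51775.16/32780.30 × 100 = 157.946.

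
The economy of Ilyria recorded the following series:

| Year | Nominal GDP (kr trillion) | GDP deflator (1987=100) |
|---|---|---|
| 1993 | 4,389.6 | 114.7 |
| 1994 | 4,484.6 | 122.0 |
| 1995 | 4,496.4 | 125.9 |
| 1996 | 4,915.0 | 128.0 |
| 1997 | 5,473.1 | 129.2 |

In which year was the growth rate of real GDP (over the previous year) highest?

1994: real = 4484.6/1.220 = 3675.90; growth vs 1993 (3827.03) = -3.95%.
1995: real = 4496.4/1.259 = 3571.41; growth vs 1994 (3675.90) = -2.84%.
1996: real = 4915.0/1.280 = 3839.84; growth vs 1995 (3571.41) = 7.52%.
1997: real = 5473.1/1.292 = 4236.15; growth vs 1996 (3839.84) = 10.32%.

1997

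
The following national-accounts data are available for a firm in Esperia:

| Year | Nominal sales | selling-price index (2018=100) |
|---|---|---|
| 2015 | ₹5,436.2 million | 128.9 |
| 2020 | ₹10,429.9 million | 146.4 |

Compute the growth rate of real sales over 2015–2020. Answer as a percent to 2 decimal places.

Real sales 2015 = 5436.2 / 1.289 = 4217.38.
Real sales 2020 = 10429.9 / 1.464 = 7124.25.
Real growth = 7124.25 / 4217.38 − 1 = 0.6893.

68.93%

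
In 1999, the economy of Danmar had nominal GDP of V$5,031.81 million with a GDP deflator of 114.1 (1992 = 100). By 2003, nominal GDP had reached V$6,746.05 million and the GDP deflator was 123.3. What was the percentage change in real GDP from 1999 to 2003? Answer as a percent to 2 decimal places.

24.06%

Real GDP 1999 = 5031.81 / 1.141 = 4410.00.
Real GDP 2003 = 6746.05 / 1.233 = 5471.25.
Real growth = 5471.25 / 4410.00 − 1 = 0.2406.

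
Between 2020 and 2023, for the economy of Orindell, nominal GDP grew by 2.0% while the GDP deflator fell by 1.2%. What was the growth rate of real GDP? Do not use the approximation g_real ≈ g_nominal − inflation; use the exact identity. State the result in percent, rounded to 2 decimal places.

(1 + g_nom) = (1 + g_real)(1 + π), so g_real = 1.0200 / 0.9880 − 1 = 0.03239.

3.24%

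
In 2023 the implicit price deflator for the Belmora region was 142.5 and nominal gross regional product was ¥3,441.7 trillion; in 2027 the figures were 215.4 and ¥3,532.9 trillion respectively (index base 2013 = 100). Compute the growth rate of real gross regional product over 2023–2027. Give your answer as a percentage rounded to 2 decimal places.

Real gross regional product 2023 = 3441.7 / 1.425 = 2415.23.
Real gross regional product 2027 = 3532.9 / 2.154 = 1640.16.
Real growth = 1640.16 / 2415.23 − 1 = -0.3209.

-32.09%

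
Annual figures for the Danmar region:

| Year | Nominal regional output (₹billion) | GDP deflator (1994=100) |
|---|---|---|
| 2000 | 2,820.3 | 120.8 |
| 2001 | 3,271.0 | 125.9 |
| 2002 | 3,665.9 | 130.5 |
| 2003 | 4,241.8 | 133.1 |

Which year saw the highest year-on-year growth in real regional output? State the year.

2003

2001: real = 3271.0/1.259 = 2598.09; growth vs 2000 (2334.69) = 11.28%.
2002: real = 3665.9/1.305 = 2809.12; growth vs 2001 (2598.09) = 8.12%.
2003: real = 4241.8/1.331 = 3186.93; growth vs 2002 (2809.12) = 13.45%.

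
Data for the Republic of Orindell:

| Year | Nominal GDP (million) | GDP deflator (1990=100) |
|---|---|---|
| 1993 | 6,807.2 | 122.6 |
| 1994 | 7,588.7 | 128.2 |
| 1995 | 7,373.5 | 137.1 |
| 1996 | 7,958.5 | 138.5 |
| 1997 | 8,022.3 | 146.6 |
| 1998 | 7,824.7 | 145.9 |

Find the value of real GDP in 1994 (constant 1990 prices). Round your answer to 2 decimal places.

5,919.42 million

Real GDP 1994 = 7588.7 / 1.282 = 5919.42.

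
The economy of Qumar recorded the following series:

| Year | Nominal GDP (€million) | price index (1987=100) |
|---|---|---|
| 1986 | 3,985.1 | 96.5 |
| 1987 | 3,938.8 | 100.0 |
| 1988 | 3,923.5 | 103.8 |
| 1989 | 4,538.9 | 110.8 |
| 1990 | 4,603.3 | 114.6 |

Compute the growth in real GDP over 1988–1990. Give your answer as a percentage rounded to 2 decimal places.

Real GDP 1988 = 3923.5/1.038 = 3779.87.
Real GDP 1990 = 4603.3/1.146 = 4016.84.
Change = 4016.84/3779.87 − 1 = 0.0627.

6.27%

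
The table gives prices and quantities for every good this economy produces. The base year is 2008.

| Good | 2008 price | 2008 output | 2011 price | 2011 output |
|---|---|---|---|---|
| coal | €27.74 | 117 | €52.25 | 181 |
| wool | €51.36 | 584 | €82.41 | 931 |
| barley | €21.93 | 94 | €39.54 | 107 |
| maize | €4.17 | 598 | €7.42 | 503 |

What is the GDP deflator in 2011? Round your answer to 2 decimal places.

Nominal GDP 2011 = 52.25·181 + 82.41·931 + 39.54·107 + 7.42·503 = 94144.00.
Real GDP 2011 (at 2008 prices) = 27.74·181 + 51.36·931 + 21.93·107 + 4.17·503 = 57281.12.
Deflator = Nominal/Real × 100 = 94144.00/57281.12 × 100 = 164.354.

164.35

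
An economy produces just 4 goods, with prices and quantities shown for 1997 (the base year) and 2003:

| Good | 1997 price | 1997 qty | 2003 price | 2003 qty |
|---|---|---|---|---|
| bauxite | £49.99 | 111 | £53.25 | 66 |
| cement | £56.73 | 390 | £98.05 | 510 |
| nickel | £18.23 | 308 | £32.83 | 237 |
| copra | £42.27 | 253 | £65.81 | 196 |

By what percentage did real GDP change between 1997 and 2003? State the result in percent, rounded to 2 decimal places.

Real GDP 1997 = Nominal GDP 1997 = 49.99·111 + 56.73·390 + 18.23·308 + 42.27·253 = 43982.74.
Real GDP 2003 (at 1997 prices) = 49.99·66 + 56.73·510 + 18.23·237 + 42.27·196 = 44837.07.
Real growth = 44837.07/43982.74 − 1 = 0.0194.

1.94%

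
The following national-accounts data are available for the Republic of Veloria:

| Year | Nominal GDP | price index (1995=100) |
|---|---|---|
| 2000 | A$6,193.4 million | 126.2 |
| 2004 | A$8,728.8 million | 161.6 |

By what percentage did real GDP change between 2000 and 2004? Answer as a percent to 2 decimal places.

Deflate each year: 2000 → 6193.4/1.262 = 4907.61; 2004 → 8728.8/1.616 = 5401.49.
So real GDP changed by 5401.49/4907.61 − 1 = 0.1006, i.e. 10.06%.

10.06%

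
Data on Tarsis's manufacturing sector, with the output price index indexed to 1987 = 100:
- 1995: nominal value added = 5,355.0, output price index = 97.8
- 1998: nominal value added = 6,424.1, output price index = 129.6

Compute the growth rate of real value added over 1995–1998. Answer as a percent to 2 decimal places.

-9.47%

Real value added 1995 = 5355.0 / 0.978 = 5475.46.
Real value added 1998 = 6424.1 / 1.296 = 4956.87.
Real growth = 4956.87 / 5475.46 − 1 = -0.0947.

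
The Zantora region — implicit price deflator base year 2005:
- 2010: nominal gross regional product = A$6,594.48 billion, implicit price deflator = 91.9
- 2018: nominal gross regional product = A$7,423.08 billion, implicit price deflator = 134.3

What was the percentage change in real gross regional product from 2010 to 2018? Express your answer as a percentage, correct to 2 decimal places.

Deflate each year: 2010 → 6594.48/0.919 = 7175.71; 2018 → 7423.08/1.343 = 5527.24.
So real gross regional product changed by 5527.24/7175.71 − 1 = -0.2297, i.e. -22.97%.

-22.97%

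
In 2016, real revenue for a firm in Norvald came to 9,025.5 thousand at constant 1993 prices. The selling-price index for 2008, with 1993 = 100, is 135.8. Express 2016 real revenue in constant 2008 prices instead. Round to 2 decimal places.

Real revenue in 2008 prices = Real revenue in 1993 prices × (P_2008/P_1993) = 9025.5 × 1.358 = 12256.63.

12,256.63 thousand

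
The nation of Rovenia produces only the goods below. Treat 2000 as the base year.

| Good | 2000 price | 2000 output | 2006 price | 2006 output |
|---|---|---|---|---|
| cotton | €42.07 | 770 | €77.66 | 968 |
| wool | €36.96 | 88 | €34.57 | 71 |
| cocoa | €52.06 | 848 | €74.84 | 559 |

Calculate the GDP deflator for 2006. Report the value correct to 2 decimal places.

Nominal GDP 2006 = 77.66·968 + 34.57·71 + 74.84·559 = 119464.91.
Real GDP 2006 (at 2000 prices) = 42.07·968 + 36.96·71 + 52.06·559 = 72449.46.
Deflator = Nominal/Real × 100 = 119464.91/72449.46 × 100 = 164.894.

164.89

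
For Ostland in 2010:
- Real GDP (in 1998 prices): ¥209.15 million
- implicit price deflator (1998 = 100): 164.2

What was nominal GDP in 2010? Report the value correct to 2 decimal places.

Nominal GDP = Real × (implicit price deflator/100) = 209.15 × 1.642 = 343.42.

¥343.42 million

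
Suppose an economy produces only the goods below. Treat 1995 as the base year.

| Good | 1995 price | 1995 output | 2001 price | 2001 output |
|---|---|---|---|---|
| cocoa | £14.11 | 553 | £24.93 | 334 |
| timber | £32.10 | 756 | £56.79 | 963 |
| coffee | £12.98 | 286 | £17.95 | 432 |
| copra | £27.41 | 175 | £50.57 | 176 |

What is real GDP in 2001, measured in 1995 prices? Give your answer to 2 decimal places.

£46056.56

Real GDP 2001 = Σ (p_1995 × q_2001) = 14.11·334 + 32.10·963 + 12.98·432 + 27.41·176 = 46056.56.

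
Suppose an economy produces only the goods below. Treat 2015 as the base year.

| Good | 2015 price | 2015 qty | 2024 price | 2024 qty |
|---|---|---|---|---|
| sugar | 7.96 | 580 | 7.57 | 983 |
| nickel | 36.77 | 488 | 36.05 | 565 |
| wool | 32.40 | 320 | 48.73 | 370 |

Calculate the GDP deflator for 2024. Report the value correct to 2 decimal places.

112.94

Nominal GDP 2024 = 7.57·983 + 36.05·565 + 48.73·370 = 45839.66.
Real GDP 2024 (at 2015 prices) = 7.96·983 + 36.77·565 + 32.40·370 = 40587.73.
Deflator = Nominal/Real × 100 = 45839.66/40587.73 × 100 = 112.940.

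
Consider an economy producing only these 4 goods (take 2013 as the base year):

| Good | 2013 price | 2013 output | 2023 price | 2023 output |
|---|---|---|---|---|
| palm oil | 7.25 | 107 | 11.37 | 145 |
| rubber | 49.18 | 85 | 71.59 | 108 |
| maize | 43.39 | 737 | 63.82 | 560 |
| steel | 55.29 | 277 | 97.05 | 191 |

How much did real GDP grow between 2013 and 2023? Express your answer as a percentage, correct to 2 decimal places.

-21.11%

Real GDP 2013 = Nominal GDP 2013 = 7.25·107 + 49.18·85 + 43.39·737 + 55.29·277 = 52249.81.
Real GDP 2023 (at 2013 prices) = 7.25·145 + 49.18·108 + 43.39·560 + 55.29·191 = 41221.48.
Real growth = 41221.48/52249.81 − 1 = -0.2111.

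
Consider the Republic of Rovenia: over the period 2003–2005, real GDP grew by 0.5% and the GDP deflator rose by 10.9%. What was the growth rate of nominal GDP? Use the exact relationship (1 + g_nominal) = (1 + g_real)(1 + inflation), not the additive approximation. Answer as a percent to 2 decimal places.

11.45%

(1 + g_nom) = (1 + g_real)(1 + π) = 1.0050 × 1.1090 = 1.11455.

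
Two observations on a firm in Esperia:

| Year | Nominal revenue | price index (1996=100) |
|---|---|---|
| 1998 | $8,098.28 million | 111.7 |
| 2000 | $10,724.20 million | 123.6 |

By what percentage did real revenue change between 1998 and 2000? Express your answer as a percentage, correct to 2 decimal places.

19.68%

Deflate each year: 1998 → 8098.28/1.117 = 7250.03; 2000 → 10724.20/1.236 = 8676.54.
So real revenue changed by 8676.54/7250.03 − 1 = 0.1968, i.e. 19.68%.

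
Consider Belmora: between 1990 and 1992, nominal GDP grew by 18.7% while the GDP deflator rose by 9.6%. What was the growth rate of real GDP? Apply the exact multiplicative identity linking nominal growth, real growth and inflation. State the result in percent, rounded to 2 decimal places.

8.30%

(1 + g_nom) = (1 + g_real)(1 + π), so g_real = 1.1870 / 1.0960 − 1 = 0.08303.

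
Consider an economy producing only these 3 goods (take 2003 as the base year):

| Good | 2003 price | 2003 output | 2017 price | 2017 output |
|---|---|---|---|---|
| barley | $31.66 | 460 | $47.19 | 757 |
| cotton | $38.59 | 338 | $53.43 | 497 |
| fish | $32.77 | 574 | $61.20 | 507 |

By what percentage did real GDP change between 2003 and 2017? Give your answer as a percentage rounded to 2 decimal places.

28.75%

Real GDP 2003 = Nominal GDP 2003 = 31.66·460 + 38.59·338 + 32.77·574 = 46417.00.
Real GDP 2017 (at 2003 prices) = 31.66·757 + 38.59·497 + 32.77·507 = 59760.24.
Real growth = 59760.24/46417.00 − 1 = 0.2875.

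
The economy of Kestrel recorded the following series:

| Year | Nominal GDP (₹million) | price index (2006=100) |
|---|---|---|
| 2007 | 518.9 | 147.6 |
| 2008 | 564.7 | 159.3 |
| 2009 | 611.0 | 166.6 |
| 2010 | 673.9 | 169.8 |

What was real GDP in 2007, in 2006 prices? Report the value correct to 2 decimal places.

Real GDP 2007 = 518.9 / 1.476 = 351.56.

₹351.56 million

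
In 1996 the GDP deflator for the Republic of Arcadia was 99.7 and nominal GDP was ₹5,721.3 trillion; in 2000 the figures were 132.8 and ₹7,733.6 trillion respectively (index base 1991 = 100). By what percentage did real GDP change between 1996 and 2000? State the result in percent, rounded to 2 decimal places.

Deflate each year: 1996 → 5721.3/0.997 = 5738.52; 2000 → 7733.6/1.328 = 5823.49.
So real GDP changed by 5823.49/5738.52 − 1 = 0.0148, i.e. 1.48%.

1.48%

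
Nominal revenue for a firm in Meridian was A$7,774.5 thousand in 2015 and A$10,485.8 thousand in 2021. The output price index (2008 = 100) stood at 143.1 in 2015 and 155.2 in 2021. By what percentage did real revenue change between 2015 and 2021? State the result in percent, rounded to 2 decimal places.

Deflate each year: 2015 → 7774.5/1.431 = 5432.91; 2021 → 10485.8/1.552 = 6756.31.
So real revenue changed by 6756.31/5432.91 − 1 = 0.2436, i.e. 24.36%.

24.36%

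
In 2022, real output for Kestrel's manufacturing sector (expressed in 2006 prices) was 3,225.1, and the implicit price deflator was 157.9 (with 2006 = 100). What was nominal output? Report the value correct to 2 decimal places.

5,092.43

Nominal output = Real × (implicit price deflator/100) = 3225.1 × 1.579 = 5092.43.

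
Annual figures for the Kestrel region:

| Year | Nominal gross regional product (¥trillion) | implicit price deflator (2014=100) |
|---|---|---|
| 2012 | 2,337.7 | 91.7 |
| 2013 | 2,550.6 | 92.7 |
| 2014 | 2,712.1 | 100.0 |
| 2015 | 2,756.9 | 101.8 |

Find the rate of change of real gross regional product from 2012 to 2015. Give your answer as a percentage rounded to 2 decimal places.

6.23%

Real gross regional product 2012 = 2337.7/0.917 = 2549.29.
Real gross regional product 2015 = 2756.9/1.018 = 2708.15.
Change = 2708.15/2549.29 − 1 = 0.0623.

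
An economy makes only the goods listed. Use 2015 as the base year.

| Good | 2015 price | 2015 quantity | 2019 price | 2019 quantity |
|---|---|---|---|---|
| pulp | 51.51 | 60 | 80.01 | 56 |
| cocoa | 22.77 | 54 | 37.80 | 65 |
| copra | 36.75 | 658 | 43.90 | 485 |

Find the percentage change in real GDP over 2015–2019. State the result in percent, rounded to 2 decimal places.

Real GDP 2015 = Nominal GDP 2015 = 51.51·60 + 22.77·54 + 36.75·658 = 28501.68.
Real GDP 2019 (at 2015 prices) = 51.51·56 + 22.77·65 + 36.75·485 = 22188.36.
Real growth = 22188.36/28501.68 − 1 = -0.2215.

-22.15%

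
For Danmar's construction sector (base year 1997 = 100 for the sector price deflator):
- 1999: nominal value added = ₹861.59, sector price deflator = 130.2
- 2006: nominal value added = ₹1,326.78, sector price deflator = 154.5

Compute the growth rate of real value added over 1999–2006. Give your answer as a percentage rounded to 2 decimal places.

Deflate each year: 1999 → 861.59/1.302 = 661.74; 2006 → 1326.78/1.545 = 858.76.
So real value added changed by 858.76/661.74 − 1 = 0.2977, i.e. 29.77%.

29.77%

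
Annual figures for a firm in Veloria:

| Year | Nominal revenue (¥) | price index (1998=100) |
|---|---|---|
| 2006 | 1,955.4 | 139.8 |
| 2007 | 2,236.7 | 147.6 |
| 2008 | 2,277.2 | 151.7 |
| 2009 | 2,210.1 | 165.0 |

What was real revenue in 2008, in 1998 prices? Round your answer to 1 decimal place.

¥1,501.1

Real revenue 2008 = 2277.2 / 1.517 = 1501.12.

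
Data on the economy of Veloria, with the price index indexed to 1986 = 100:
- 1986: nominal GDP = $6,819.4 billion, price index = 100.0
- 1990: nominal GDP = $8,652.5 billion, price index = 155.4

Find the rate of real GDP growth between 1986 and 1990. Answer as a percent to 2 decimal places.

-18.35%

Real GDP 1986 = 6819.4 / 1.000 = 6819.40.
Real GDP 1990 = 8652.5 / 1.554 = 5567.89.
Real growth = 5567.89 / 6819.40 − 1 = -0.1835.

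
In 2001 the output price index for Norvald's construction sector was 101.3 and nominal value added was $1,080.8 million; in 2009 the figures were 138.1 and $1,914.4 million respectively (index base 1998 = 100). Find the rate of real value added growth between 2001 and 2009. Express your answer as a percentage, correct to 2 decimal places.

Real value added 2001 = 1080.8 / 1.013 = 1066.93.
Real value added 2009 = 1914.4 / 1.381 = 1386.24.
Real growth = 1386.24 / 1066.93 − 1 = 0.2993.

29.93%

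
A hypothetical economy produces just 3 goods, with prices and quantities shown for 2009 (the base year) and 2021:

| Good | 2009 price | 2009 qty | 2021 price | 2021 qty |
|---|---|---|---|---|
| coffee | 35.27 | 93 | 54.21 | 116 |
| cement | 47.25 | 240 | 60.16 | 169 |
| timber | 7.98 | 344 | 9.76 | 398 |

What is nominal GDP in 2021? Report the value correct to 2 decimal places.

Nominal GDP 2021 = Σ (p_2021 × q_2021) = 54.21·116 + 60.16·169 + 9.76·398 = 20339.88.

20339.88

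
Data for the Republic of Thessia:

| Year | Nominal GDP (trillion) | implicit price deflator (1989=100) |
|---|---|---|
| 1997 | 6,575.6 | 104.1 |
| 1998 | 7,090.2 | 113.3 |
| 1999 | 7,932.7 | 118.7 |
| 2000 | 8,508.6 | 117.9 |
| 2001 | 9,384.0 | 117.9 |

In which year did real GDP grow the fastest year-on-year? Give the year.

1998: real = 7090.2/1.133 = 6257.90; growth vs 1997 (6316.62) = -0.93%.
1999: real = 7932.7/1.187 = 6682.98; growth vs 1998 (6257.90) = 6.79%.
2000: real = 8508.6/1.179 = 7216.79; growth vs 1999 (6682.98) = 7.99%.
2001: real = 9384.0/1.179 = 7959.29; growth vs 2000 (7216.79) = 10.29%.

2001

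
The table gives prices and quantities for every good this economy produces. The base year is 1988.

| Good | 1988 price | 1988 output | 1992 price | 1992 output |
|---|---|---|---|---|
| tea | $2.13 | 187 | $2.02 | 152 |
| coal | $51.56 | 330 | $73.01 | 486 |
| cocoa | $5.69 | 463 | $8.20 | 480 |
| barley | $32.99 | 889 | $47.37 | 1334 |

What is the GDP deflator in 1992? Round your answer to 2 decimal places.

Nominal GDP 1992 = 2.02·152 + 73.01·486 + 8.20·480 + 47.37·1334 = 102917.48.
Real GDP 1992 (at 1988 prices) = 2.13·152 + 51.56·486 + 5.69·480 + 32.99·1334 = 72121.78.
Deflator = Nominal/Real × 100 = 102917.48/72121.78 × 100 = 142.700.

142.70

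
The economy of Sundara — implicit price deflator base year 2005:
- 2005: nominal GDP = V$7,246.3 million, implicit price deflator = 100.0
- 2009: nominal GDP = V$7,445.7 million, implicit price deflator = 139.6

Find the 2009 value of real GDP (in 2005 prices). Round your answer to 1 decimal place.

Real GDP = Nominal / (implicit price deflator/100) = 7445.7 / 1.396 = 5333.60.

V$5,333.6 million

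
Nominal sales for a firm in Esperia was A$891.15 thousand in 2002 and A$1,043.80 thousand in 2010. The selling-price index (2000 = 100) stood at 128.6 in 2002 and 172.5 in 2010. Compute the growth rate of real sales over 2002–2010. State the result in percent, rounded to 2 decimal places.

Real sales 2002 = 891.15 / 1.286 = 692.96.
Real sales 2010 = 1043.80 / 1.725 = 605.10.
Real growth = 605.10 / 692.96 − 1 = -0.1268.

-12.68%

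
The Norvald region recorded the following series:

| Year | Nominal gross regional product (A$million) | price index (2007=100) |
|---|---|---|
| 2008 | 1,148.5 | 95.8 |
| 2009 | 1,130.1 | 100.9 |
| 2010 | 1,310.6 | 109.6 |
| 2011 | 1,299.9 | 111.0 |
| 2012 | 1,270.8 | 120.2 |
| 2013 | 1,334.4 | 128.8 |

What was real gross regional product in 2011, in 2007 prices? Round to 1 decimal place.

A$1,171.1 million

Real gross regional product 2011 = 1299.9 / 1.110 = 1171.08.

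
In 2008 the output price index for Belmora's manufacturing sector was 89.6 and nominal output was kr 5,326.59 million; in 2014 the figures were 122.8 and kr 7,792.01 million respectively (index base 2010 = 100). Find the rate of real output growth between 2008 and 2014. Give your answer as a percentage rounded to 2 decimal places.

Deflate each year: 2008 → 5326.59/0.896 = 5944.85; 2014 → 7792.01/1.228 = 6345.29.
So real output changed by 6345.29/5944.85 − 1 = 0.0674, i.e. 6.74%.

6.74%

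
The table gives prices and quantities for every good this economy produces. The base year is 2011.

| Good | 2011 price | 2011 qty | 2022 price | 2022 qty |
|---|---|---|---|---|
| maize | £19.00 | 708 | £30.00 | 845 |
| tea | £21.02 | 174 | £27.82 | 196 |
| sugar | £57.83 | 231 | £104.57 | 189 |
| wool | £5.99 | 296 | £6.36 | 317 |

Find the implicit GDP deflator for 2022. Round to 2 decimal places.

Nominal GDP 2022 = 30.00·845 + 27.82·196 + 104.57·189 + 6.36·317 = 52582.57.
Real GDP 2022 (at 2011 prices) = 19.00·845 + 21.02·196 + 57.83·189 + 5.99·317 = 33003.62.
Deflator = Nominal/Real × 100 = 52582.57/33003.62 × 100 = 159.324.

159.32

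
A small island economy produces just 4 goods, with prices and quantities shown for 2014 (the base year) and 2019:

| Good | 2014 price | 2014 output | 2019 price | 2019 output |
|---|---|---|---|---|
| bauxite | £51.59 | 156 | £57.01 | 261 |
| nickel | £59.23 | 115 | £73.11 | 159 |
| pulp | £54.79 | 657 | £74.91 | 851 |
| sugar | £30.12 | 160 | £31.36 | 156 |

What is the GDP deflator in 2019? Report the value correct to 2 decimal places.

Nominal GDP 2019 = 57.01·261 + 73.11·159 + 74.91·851 + 31.36·156 = 95144.67.
Real GDP 2019 (at 2014 prices) = 51.59·261 + 59.23·159 + 54.79·851 + 30.12·156 = 74207.57.
Deflator = Nominal/Real × 100 = 95144.67/74207.57 × 100 = 128.214.

128.21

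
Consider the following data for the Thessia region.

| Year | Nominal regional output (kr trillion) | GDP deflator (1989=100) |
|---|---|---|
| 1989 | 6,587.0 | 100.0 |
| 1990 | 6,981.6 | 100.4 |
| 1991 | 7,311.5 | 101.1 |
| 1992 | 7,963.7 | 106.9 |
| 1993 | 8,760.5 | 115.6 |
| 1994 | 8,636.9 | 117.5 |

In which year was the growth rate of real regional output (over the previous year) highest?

1990: real = 6981.6/1.004 = 6953.78; growth vs 1989 (6587.00) = 5.57%.
1991: real = 7311.5/1.011 = 7231.95; growth vs 1990 (6953.78) = 4.00%.
1992: real = 7963.7/1.069 = 7449.67; growth vs 1991 (7231.95) = 3.01%.
1993: real = 8760.5/1.156 = 7578.29; growth vs 1992 (7449.67) = 1.73%.
1994: real = 8636.9/1.175 = 7350.55; growth vs 1993 (7578.29) = -3.01%.

1990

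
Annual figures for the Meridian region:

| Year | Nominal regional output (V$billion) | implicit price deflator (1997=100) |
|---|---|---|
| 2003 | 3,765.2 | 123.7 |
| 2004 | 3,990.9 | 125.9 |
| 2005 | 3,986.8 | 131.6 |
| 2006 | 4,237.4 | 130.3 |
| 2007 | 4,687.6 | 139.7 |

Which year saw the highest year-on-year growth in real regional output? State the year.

2006

2004: real = 3990.9/1.259 = 3169.90; growth vs 2003 (3043.82) = 4.14%.
2005: real = 3986.8/1.316 = 3029.48; growth vs 2004 (3169.90) = -4.43%.
2006: real = 4237.4/1.303 = 3252.03; growth vs 2005 (3029.48) = 7.35%.
2007: real = 4687.6/1.397 = 3355.48; growth vs 2006 (3252.03) = 3.18%.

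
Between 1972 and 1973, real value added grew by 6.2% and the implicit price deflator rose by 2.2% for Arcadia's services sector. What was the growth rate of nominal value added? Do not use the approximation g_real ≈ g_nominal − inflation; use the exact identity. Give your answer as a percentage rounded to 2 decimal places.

(1 + g_nom) = (1 + g_real)(1 + π) = 1.0620 × 1.0220 = 1.08536.

8.54%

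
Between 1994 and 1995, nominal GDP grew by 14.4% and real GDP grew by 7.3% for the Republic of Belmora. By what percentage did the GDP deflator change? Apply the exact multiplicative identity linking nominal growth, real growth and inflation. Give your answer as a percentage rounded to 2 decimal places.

(1 + g_nom) = (1 + g_real)(1 + π), so π = 1.1440 / 1.0730 − 1 = 0.06617.

6.62%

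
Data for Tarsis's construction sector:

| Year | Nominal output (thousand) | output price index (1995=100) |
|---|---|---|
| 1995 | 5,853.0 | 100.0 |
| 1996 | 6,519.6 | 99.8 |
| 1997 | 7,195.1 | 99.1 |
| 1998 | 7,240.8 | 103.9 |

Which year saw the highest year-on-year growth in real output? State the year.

1996: real = 6519.6/0.998 = 6532.67; growth vs 1995 (5853.00) = 11.61%.
1997: real = 7195.1/0.991 = 7260.44; growth vs 1996 (6532.67) = 11.14%.
1998: real = 7240.8/1.039 = 6969.01; growth vs 1997 (7260.44) = -4.01%.

1996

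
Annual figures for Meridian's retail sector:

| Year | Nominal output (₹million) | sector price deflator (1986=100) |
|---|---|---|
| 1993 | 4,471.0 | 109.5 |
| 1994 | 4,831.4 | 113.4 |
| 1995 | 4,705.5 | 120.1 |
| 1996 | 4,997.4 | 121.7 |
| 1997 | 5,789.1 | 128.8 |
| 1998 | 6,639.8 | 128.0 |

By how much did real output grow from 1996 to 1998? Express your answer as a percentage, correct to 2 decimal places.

26.33%

Real output 1996 = 4997.4/1.217 = 4106.33.
Real output 1998 = 6639.8/1.280 = 5187.34.
Change = 5187.34/4106.33 − 1 = 0.2633.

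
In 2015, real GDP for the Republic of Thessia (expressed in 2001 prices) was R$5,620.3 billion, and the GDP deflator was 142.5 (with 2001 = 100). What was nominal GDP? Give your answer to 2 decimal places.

R$8,008.93 billion

Nominal GDP = Real × (GDP deflator/100) = 5620.3 × 1.425 = 8008.93.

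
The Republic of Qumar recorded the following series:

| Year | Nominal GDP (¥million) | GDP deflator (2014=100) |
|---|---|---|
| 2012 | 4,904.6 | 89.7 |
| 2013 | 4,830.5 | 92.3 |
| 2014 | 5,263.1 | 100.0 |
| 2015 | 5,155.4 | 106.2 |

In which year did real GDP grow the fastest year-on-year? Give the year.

2014

2013: real = 4830.5/0.923 = 5233.48; growth vs 2012 (5467.78) = -4.29%.
2014: real = 5263.1/1.000 = 5263.10; growth vs 2013 (5233.48) = 0.57%.
2015: real = 5155.4/1.062 = 4854.43; growth vs 2014 (5263.10) = -7.76%.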